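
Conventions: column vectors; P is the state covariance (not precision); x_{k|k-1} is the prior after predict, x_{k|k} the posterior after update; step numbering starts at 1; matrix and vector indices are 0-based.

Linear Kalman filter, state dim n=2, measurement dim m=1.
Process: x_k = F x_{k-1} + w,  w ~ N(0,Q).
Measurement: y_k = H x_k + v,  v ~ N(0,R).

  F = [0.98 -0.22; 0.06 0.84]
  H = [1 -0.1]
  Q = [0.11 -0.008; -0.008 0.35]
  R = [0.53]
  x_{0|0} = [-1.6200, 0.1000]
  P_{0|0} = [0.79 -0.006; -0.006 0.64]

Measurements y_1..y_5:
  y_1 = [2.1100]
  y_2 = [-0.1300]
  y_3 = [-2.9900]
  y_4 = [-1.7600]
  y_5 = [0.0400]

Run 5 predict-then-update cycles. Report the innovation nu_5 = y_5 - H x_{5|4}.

innov = [1.6671]

step 1: x^-=[-1.6096, -0.0132]  P^-=[0.9023 -0.0847; -0.0847 0.8038]  S=[1.4573]  K=[0.6250; -0.1133]  nu=[3.7183]  x^+=[0.7142, -0.4344]  P^+=[0.3331 0.0185; 0.0185 0.7851]
step 2: x^-=[0.7955, -0.3220]  P^-=[0.4599 -0.1185; -0.1185 0.9070]  S=[1.0227]  K=[0.4613; -0.2046]  nu=[-0.9577]  x^+=[0.3537, -0.1261]  P^+=[0.2423 -0.0220; -0.0220 0.8642]
step 3: x^-=[0.3744, -0.0847]  P^-=[0.3940 -0.1713; -0.1713 0.9585]  S=[0.9679]  K=[0.4248; -0.2760]  nu=[-3.3728]  x^+=[-1.0584, 0.8463]  P^+=[0.2194 -0.0578; -0.0578 0.8847]
step 4: x^-=[-1.2234, 0.6474]  P^-=[0.3884 -0.2054; -0.2054 0.9692]  S=[0.9692]  K=[0.4220; -0.3120]  nu=[-0.4718]  x^+=[-1.4225, 0.7946]  P^+=[0.2159 -0.0778; -0.0778 0.8749]
step 5: x^-=[-1.5689, 0.5821]  P^-=[0.3932 -0.2200; -0.2200 0.9603]  S=[0.9768]  K=[0.4251; -0.3236]  nu=[1.6671]  x^+=[-0.8602, 0.0427]  P^+=[0.2167 -0.0857; -0.0857 0.8580]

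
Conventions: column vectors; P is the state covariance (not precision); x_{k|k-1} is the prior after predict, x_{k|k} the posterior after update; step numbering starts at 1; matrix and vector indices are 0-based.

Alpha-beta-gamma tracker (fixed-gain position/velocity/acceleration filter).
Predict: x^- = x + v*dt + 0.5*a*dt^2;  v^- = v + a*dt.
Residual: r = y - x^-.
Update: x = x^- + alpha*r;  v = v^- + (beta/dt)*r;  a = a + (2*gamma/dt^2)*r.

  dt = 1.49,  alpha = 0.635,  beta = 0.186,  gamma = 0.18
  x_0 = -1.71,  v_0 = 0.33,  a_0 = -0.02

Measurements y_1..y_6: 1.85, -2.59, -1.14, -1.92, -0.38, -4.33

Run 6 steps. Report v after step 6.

v_post = -1.6358

step 1: x_pred=-1.2405  r=3.0905  x^+=0.7220  v^+=0.6860  a^+=0.4811
step 2: x_pred=2.2782  r=-4.8682  x^+=-0.8131  v^+=0.7952  a^+=-0.3083
step 3: x_pred=0.0295  r=-1.1695  x^+=-0.7131  v^+=0.1899  a^+=-0.4979
step 4: x_pred=-0.9829  r=-0.9371  x^+=-1.5780  v^+=-0.6690  a^+=-0.6499
step 5: x_pred=-3.2961  r=2.9161  x^+=-1.4444  v^+=-1.2732  a^+=-0.1770
step 6: x_pred=-3.5380  r=-0.7920  x^+=-4.0409  v^+=-1.6358  a^+=-0.3054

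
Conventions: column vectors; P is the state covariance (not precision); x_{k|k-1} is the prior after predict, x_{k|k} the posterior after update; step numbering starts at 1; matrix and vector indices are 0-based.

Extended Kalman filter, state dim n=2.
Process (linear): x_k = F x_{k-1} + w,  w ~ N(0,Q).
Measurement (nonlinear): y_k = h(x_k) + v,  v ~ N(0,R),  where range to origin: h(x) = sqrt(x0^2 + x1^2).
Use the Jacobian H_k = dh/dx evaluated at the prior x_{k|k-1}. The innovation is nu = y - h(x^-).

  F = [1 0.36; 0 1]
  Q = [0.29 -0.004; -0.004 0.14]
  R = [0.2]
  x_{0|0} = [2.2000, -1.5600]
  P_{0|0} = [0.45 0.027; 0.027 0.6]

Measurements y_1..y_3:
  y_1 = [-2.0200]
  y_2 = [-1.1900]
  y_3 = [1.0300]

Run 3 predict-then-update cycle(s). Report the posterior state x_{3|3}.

x_post = [1.0106, 0.5145]

step 1: x^-=[1.6384, -1.5600]  P^-=[0.8372 0.2390; 0.2390 0.7400]  H_jac=[0.7242 -0.6896]  S=[0.7523]  K=[0.5869; -0.4482]  nu=[-4.2823]  x^+=[-0.8749, 0.3595]  P^+=[0.5781 0.4369; 0.4369 0.5889]
step 2: x^-=[-0.7455, 0.3595]  P^-=[1.2590 0.6449; 0.6449 0.7289]  H_jac=[-0.9008 0.4343]  S=[0.8544]  K=[-0.9995; -0.3094]  nu=[-2.0176]  x^+=[1.2711, 0.9837]  P^+=[0.4055 0.3807; 0.3807 0.6471]
step 3: x^-=[1.6252, 0.9837]  P^-=[1.0534 0.6096; 0.6096 0.7871]  H_jac=[0.8555 0.5178]  S=[1.7221]  K=[0.7066; 0.5395]  nu=[-0.8697]  x^+=[1.0106, 0.5145]  P^+=[0.1936 -0.0469; -0.0469 0.2858]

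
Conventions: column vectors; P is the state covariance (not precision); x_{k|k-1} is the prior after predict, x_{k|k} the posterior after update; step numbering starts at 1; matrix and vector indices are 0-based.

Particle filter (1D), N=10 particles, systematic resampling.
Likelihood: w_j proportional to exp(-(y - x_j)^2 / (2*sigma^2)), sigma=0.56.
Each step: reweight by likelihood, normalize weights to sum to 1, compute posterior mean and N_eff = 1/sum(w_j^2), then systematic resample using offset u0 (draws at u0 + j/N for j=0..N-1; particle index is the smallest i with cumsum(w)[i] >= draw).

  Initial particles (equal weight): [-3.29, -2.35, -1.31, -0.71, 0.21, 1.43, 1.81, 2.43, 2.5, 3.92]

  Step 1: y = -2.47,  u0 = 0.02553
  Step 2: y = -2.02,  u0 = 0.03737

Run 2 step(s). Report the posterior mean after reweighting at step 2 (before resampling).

post_mean = -2.3063

step 1: w=[0.2371, 0.6769, 0.0811, 0.0050, 0.0000, 0.0000, 0.0000, 0.0000, 0.0000, 0.0000]  mean=-2.4804  Neff=1.9194  idx=[0, 0, 0, 1, 1, 1, 1, 1, 1, 2]
step 2: w=[0.0134, 0.0134, 0.0134, 0.1469, 0.1469, 0.1469, 0.1469, 0.1469, 0.1469, 0.0783]  mean=-2.3063  Neff=7.3412  idx=[2, 3, 4, 5, 5, 6, 7, 7, 8, 9]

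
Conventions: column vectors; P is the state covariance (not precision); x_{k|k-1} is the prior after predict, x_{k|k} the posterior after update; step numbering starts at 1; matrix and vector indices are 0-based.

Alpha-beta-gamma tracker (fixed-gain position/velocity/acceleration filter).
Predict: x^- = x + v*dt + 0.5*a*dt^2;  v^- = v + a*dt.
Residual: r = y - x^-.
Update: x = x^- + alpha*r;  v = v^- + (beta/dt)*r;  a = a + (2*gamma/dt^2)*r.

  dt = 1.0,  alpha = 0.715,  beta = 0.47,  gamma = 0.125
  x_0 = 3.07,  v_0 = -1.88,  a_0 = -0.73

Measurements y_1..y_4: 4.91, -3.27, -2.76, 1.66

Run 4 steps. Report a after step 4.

step 1: x_pred=0.8250  r=4.0850  x^+=3.7458  v^+=-0.6901  a^+=0.2913
step 2: x_pred=3.2013  r=-6.4713  x^+=-1.4257  v^+=-3.4403  a^+=-1.3266
step 3: x_pred=-5.5293  r=2.7693  x^+=-3.5492  v^+=-3.4654  a^+=-0.6343
step 4: x_pred=-7.3317  r=8.9917  x^+=-0.9026  v^+=0.1265  a^+=1.6137

a_post = 1.6137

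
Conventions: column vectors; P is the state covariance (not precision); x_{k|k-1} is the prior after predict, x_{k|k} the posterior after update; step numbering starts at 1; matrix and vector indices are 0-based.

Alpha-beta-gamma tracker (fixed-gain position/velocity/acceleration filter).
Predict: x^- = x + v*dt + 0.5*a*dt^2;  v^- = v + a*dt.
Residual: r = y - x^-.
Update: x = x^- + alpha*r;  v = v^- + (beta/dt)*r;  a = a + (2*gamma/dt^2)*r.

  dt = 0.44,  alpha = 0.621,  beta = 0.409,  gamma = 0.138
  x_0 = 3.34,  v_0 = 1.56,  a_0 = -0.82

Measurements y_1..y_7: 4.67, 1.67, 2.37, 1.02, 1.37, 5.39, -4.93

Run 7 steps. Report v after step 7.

step 1: x_pred=3.9470  r=0.7230  x^+=4.3960  v^+=1.8712  a^+=0.2107
step 2: x_pred=5.2397  r=-3.5697  x^+=3.0229  v^+=-1.3543  a^+=-4.8784
step 3: x_pred=1.9548  r=0.4152  x^+=2.2126  v^+=-3.1148  a^+=-4.2865
step 4: x_pred=0.4272  r=0.5928  x^+=0.7953  v^+=-4.4498  a^+=-3.4414
step 5: x_pred=-1.4957  r=2.8657  x^+=0.2839  v^+=-3.3002  a^+=0.6441
step 6: x_pred=-1.1059  r=6.4959  x^+=2.9281  v^+=3.0214  a^+=9.9047
step 7: x_pred=5.2163  r=-10.1463  x^+=-1.0846  v^+=-2.0519  a^+=-4.5600

v_post = -2.0519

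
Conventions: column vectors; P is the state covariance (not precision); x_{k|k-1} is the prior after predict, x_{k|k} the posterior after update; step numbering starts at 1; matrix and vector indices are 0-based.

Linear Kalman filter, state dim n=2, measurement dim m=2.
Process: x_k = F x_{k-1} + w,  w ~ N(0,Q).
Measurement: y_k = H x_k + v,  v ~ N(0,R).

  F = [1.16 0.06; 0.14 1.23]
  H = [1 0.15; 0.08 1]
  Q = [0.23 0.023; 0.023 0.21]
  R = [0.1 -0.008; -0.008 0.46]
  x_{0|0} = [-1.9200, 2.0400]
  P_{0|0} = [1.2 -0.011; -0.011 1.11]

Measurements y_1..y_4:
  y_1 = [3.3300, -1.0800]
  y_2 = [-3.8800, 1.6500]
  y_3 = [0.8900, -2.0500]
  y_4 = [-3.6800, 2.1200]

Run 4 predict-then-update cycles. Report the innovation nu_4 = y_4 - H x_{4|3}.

innov = [-3.6621, 2.9413]

step 1: x^-=[-2.1048, 2.2404]  P^-=[1.8472 0.2840; 0.2840 1.9091]  S=[2.0753 0.7136; 0.7136 2.4263]  K=[0.9450 -0.0999; 0.0012 0.7958]  nu=[5.0987, -3.1520]  x^+=[3.0283, -0.2619]  P^+=[0.1046 -0.0619; -0.0619 0.3710]
step 2: x^-=[3.4971, 0.1019]  P^-=[0.3634 -0.0215; -0.0215 0.7520]  S=[0.4739 0.1122; 0.1122 1.2109]  K=[0.7756 -0.0656; 0.0471 0.6153]  nu=[-7.3924, 1.2684]  x^+=[-2.3196, 0.5339]  P^+=[0.0846 -0.0431; -0.0431 0.2861]
step 3: x^-=[-2.6587, 0.3320]  P^-=[0.3388 -0.0040; -0.0040 0.6296]  S=[0.4518 0.1095; 0.1095 1.0912]  K=[0.7620 -0.0553; 0.0619 0.5705]  nu=[3.4989, -2.1693]  x^+=[0.1275, -0.6892]  P^+=[0.0824 -0.0381; -0.0381 0.2650]
step 4: x^-=[0.1066, -0.8298]  P^-=[0.3365 0.0012; 0.0012 0.5994]  S=[0.4503 0.1101; 0.1101 1.0617]  K=[0.7604 -0.0523; 0.0660 0.5578]  nu=[-3.6621, 2.9413]  x^+=[-2.8319, 0.5690]  P^+=[0.0820 -0.0367; -0.0367 0.2590]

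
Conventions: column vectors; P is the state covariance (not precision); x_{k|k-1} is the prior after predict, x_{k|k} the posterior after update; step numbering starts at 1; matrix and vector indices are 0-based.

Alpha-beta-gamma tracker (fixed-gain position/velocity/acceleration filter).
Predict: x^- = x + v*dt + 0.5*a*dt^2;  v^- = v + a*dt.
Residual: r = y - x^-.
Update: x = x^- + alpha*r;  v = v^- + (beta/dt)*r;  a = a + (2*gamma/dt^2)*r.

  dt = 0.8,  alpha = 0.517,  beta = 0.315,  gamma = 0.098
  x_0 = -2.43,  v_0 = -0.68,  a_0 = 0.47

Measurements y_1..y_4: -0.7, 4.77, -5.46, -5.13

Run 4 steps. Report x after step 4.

step 1: x_pred=-2.8236  r=2.1236  x^+=-1.7257  v^+=0.5322  a^+=1.1204
step 2: x_pred=-0.9415  r=5.7115  x^+=2.0114  v^+=3.6773  a^+=2.8695
step 3: x_pred=5.8715  r=-11.3315  x^+=0.0131  v^+=1.5112  a^+=-0.6008
step 4: x_pred=1.0298  r=-6.1598  x^+=-2.1548  v^+=-1.3949  a^+=-2.4872

x_post = -2.1548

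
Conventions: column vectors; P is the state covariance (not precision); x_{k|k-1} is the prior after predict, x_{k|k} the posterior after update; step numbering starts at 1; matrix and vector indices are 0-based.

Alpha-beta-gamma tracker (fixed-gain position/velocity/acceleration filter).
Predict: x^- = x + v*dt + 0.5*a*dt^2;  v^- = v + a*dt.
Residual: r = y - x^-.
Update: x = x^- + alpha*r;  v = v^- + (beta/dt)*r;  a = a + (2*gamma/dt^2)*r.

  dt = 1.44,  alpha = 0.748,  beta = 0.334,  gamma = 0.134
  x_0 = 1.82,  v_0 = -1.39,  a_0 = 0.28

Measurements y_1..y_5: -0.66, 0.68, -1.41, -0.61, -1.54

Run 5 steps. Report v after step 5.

v_post = 0.5211

step 1: x_pred=0.1087  r=-0.7687  x^+=-0.4663  v^+=-1.1651  a^+=0.1806
step 2: x_pred=-1.9567  r=2.6367  x^+=0.0155  v^+=-0.2934  a^+=0.5214
step 3: x_pred=0.1337  r=-1.5437  x^+=-1.0210  v^+=0.0994  a^+=0.3219
step 4: x_pred=-0.5441  r=-0.0659  x^+=-0.5934  v^+=0.5477  a^+=0.3134
step 5: x_pred=0.5202  r=-2.0602  x^+=-1.0208  v^+=0.5211  a^+=0.0471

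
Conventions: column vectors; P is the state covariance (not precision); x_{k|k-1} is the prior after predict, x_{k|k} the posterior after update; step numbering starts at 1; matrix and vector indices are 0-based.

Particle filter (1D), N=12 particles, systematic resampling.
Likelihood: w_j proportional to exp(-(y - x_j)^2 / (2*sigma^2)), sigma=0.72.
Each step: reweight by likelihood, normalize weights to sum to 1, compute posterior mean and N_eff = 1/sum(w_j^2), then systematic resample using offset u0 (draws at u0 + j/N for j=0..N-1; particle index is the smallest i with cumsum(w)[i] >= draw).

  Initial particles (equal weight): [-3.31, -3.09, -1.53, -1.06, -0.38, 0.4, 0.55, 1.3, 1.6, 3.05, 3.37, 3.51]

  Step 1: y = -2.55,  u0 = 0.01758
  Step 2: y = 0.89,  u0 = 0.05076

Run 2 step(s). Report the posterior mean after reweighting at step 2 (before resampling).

post_mean = -1.1617

step 1: w=[0.3143, 0.4141, 0.2011, 0.0645, 0.0058, 0.0001, 0.0001, 0.0000, 0.0000, 0.0000, 0.0000, 0.0000]  mean=-2.6981  Neff=3.1756  idx=[0, 0, 0, 0, 1, 1, 1, 1, 1, 2, 2, 3]
step 2: w=[0.0000, 0.0000, 0.0000, 0.0000, 0.0000, 0.0000, 0.0000, 0.0000, 0.0000, 0.1081, 0.1081, 0.7838]  mean=-1.1617  Neff=1.5683  idx=[9, 10, 11, 11, 11, 11, 11, 11, 11, 11, 11, 11]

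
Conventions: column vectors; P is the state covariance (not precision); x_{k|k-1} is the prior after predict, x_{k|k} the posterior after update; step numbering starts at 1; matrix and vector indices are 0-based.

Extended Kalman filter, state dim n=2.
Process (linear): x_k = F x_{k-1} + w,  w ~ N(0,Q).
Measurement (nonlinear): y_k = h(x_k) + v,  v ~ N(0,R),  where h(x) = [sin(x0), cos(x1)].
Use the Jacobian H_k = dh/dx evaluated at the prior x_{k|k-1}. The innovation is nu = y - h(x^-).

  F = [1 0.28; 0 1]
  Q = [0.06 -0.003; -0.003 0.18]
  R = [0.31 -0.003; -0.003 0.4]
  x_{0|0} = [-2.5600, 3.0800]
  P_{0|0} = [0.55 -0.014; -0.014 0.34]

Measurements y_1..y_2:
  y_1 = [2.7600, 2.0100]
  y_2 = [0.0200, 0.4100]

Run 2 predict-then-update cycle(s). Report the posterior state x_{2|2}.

step 1: x^-=[-1.6976, 3.0800]  P^-=[0.6288 0.0782; 0.0782 0.5200]  H_jac=[-0.1265 0.0000; 0.0000 -0.0616]  S=[0.3201 -0.0024; -0.0024 0.4020]  K=[-0.2486 -0.0135; -0.0315 -0.0798]  nu=[3.7520, 3.0081]  x^+=[-2.6707, 2.7217]  P^+=[0.6090 0.0753; 0.0753 0.5171]
step 2: x^-=[-1.9086, 2.7217]  P^-=[0.7517 0.2171; 0.2171 0.6971]  H_jac=[-0.3314 0.0000; 0.0000 -0.4076]  S=[0.3926 0.0263; 0.0263 0.5158]  K=[-0.6252 -0.1397; -0.1468 -0.5434]  nu=[0.9635, 1.3231]  x^+=[-2.6958, 1.8613]  P^+=[0.5836 0.1324; 0.1324 0.5322]

x_post = [-2.6958, 1.8613]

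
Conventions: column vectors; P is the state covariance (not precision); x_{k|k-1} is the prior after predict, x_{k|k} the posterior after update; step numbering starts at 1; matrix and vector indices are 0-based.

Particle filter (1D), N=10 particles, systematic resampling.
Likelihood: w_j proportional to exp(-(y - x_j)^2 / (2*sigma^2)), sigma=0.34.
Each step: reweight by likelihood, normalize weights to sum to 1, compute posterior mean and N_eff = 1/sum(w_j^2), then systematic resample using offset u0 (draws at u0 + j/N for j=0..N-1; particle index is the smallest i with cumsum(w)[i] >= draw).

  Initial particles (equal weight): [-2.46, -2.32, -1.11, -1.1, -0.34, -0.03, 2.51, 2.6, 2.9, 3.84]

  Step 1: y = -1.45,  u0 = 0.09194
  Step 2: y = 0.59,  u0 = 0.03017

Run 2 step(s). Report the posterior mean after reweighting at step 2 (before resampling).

post_mean = -1.1046

step 1: w=[0.0097, 0.0303, 0.4851, 0.4709, 0.0039, 0.0001, 0.0000, 0.0000, 0.0000, 0.0000]  mean=-1.1519  Neff=2.1829  idx=[2, 2, 2, 2, 2, 3, 3, 3, 3, 3]
step 2: w=[0.0927, 0.0927, 0.0927, 0.0927, 0.0927, 0.1073, 0.1073, 0.1073, 0.1073, 0.1073]  mean=-1.1046  Neff=9.9467  idx=[0, 1, 2, 3, 4, 5, 6, 7, 8, 9]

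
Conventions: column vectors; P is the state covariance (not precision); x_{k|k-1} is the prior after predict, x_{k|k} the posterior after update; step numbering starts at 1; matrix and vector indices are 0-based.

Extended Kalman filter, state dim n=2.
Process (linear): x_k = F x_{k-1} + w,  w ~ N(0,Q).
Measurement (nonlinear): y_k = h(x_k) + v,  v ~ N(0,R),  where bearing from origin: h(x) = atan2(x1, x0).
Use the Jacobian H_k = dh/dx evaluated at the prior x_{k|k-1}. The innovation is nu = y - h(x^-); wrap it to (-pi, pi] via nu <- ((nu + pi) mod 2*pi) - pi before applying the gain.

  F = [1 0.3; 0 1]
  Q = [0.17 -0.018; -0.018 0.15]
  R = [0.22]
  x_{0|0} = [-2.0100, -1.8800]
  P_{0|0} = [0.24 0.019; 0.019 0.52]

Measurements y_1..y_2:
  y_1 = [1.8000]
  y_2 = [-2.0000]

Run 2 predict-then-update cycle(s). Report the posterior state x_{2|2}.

x_post = [-3.3016, -1.4552]

step 1: x^-=[-2.5740, -1.8800]  P^-=[0.4682 0.1570; 0.1570 0.6700]  H_jac=[0.1850 -0.2533]  S=[0.2643]  K=[0.1773; -0.5323]  nu=[-1.9724]  x^+=[-2.9237, -0.8301]  P^+=[0.4599 0.1819; 0.1819 0.5951]
step 2: x^-=[-3.1727, -0.8301]  P^-=[0.7926 0.3425; 0.3425 0.7451]  H_jac=[0.0772 -0.2950]  S=[0.2740]  K=[-0.1455; -0.7058]  nu=[0.8857]  x^+=[-3.3016, -1.4552]  P^+=[0.7868 0.3143; 0.3143 0.6086]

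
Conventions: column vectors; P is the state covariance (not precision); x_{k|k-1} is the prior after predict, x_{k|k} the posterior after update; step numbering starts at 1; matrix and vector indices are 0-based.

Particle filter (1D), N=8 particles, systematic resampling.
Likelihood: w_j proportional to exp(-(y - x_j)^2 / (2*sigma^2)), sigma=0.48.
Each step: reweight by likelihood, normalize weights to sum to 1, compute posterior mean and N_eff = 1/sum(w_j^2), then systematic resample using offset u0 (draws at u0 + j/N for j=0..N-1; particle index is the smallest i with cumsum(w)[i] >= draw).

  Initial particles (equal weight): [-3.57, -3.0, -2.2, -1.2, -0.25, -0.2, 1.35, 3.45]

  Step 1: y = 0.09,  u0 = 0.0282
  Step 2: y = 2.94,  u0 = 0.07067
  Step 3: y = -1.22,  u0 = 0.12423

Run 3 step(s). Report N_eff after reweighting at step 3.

step 1: w=[0.0000, 0.0000, 0.0000, 0.0162, 0.4659, 0.4988, 0.0191, 0.0000]  mean=-0.2099  Neff=2.1436  idx=[4, 4, 4, 4, 5, 5, 5, 5]
step 2: w=[0.0837, 0.0837, 0.0837, 0.0837, 0.1663, 0.1663, 0.1663, 0.1663]  mean=-0.2167  Neff=7.2121  idx=[0, 2, 3, 4, 5, 6, 6, 7]
step 3: w=[0.1423, 0.1423, 0.1423, 0.1146, 0.1146, 0.1146, 0.1146, 0.1146]  mean=-0.2213  Neff=7.9094  idx=[0, 1, 2, 3, 4, 5, 6, 7]

N_eff = 7.9094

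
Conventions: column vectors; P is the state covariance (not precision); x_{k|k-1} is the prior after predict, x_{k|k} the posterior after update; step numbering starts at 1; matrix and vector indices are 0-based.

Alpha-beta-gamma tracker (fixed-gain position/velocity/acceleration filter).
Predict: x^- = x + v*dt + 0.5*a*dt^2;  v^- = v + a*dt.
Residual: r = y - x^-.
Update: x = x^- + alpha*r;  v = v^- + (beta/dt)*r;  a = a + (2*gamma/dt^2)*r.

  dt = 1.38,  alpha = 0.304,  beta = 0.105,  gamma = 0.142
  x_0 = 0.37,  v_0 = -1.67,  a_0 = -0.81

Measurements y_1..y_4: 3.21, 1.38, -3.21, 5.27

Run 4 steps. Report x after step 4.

step 1: x_pred=-2.7059  r=5.9159  x^+=-0.9075  v^+=-2.3377  a^+=0.0722
step 2: x_pred=-4.0647  r=5.4447  x^+=-2.4095  v^+=-1.8237  a^+=0.8842
step 3: x_pred=-4.0843  r=0.8743  x^+=-3.8185  v^+=-0.5370  a^+=1.0146
step 4: x_pred=-3.5936  r=8.8636  x^+=-0.8991  v^+=1.5375  a^+=2.3364

x_post = -0.8991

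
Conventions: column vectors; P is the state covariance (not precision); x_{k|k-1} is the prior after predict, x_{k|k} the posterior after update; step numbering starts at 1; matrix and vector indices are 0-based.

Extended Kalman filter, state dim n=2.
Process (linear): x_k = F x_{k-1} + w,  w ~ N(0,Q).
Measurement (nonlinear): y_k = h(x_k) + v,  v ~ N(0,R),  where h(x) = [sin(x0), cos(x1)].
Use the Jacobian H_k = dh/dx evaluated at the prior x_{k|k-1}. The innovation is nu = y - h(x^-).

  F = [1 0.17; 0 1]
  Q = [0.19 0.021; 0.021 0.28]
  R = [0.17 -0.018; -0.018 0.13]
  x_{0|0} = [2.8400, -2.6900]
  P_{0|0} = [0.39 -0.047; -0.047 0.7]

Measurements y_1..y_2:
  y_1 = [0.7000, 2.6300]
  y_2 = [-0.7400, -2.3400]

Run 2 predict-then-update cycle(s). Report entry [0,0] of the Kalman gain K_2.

step 1: x^-=[2.3827, -2.6900]  P^-=[0.5842 0.0930; 0.0930 0.9800]  H_jac=[-0.7256 0.0000; 0.0000 0.4364]  S=[0.4776 -0.0474; -0.0474 0.3166]  K=[-0.8881 -0.0049; -0.0072 1.3496]  nu=[0.0119, 3.5298]  x^+=[2.3548, 2.0736]  P^+=[0.2080 0.0352; 0.0352 0.4023]
step 2: x^-=[2.7073, 2.0736]  P^-=[0.4215 0.1246; 0.1246 0.6823]  H_jac=[-0.9072 0.0000; 0.0000 -0.8762]  S=[0.5169 0.0810; 0.0810 0.6539]  K=[-0.7278 -0.0768; -0.0768 -0.9049]  nu=[-1.1607, -1.8581]  x^+=[3.6947, 3.8441]  P^+=[0.1349 -0.0036; -0.0036 0.1327]

K[0,0] = -0.7278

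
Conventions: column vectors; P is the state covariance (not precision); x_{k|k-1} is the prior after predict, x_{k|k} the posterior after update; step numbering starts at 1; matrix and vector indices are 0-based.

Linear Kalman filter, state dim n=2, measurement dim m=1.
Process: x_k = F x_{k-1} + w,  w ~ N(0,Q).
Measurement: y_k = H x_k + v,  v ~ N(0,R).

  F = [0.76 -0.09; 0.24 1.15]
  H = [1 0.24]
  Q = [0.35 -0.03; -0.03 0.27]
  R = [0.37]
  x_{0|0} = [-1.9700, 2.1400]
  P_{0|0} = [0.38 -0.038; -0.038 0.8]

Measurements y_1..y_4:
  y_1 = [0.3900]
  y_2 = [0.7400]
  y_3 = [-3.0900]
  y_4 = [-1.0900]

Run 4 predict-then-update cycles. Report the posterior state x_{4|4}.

x_post = [-1.8107, 2.4826]

step 1: x^-=[-1.6898, 1.9882]  P^-=[0.5812 -0.0759; -0.0759 1.3289]  S=[0.9913]  K=[0.5679; 0.2452]  nu=[1.6026]  x^+=[-0.7797, 2.3812]  P^+=[0.2615 -0.2139; -0.2139 1.2693]
step 2: x^-=[-0.8068, 2.5512]  P^-=[0.5406 -0.2960; -0.2960 1.8456]  S=[0.8748]  K=[0.5367; 0.1680]  nu=[0.9346]  x^+=[-0.3052, 2.7082]  P^+=[0.2886 -0.3749; -0.3749 1.8210]
step 3: x^-=[-0.4757, 3.0412]  P^-=[0.5827 -0.4854; -0.4854 2.4879]  S=[0.8630]  K=[0.5402; 0.1294]  nu=[-3.3442]  x^+=[-2.2823, 2.6083]  P^+=[0.3309 -0.5457; -0.5457 2.4735]
step 4: x^-=[-1.9693, 2.4518]  P^-=[0.6358 -0.6908; -0.6908 3.2590]  S=[0.8619]  K=[0.5453; 0.1059]  nu=[0.2908]  x^+=[-1.8107, 2.4826]  P^+=[0.3795 -0.7406; -0.7406 3.2493]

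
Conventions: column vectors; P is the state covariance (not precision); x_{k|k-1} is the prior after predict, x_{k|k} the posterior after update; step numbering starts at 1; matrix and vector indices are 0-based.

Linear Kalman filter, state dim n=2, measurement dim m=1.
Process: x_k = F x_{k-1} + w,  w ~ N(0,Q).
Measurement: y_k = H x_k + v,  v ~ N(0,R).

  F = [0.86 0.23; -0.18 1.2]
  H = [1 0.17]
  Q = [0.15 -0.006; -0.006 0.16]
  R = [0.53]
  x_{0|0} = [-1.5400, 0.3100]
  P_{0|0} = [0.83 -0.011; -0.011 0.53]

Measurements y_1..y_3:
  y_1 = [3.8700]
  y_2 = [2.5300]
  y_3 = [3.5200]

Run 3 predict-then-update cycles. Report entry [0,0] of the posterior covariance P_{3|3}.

step 1: x^-=[-1.2531, 0.6492]  P^-=[0.7876 0.0009; 0.0009 0.9548]  S=[1.3455]  K=[0.5855; 0.1213]  nu=[5.0127]  x^+=[1.6816, 1.2573]  P^+=[0.3264 -0.0947; -0.0947 0.9350]
step 2: x^-=[1.7354, 1.2061]  P^-=[0.4034 0.1078; 0.1078 1.5579]  S=[1.0151]  K=[0.4155; 0.3671]  nu=[0.5896]  x^+=[1.9803, 1.4225]  P^+=[0.2282 -0.0470; -0.0470 1.4211]
step 3: x^-=[2.0303, 1.3505]  P^-=[0.3753 0.3043; 0.3043 2.2342]  S=[1.0734]  K=[0.3979; 0.6374]  nu=[1.2601]  x^+=[2.5317, 2.1537]  P^+=[0.2054 0.0321; 0.0321 1.7981]

P_post[0,0] = 0.2054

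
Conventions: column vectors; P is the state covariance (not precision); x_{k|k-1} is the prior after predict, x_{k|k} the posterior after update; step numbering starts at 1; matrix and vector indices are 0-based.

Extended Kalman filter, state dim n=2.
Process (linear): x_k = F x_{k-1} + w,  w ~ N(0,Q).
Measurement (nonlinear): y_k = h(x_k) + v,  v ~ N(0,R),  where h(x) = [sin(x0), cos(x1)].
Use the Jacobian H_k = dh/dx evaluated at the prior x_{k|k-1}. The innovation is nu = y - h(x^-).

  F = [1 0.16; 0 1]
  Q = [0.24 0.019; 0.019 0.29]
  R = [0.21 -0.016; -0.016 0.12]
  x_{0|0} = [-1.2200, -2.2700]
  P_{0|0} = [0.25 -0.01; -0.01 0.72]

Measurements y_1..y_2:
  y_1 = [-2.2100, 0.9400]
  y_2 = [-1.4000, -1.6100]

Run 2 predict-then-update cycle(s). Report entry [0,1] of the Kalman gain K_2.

K[0,1] = 0.1574

step 1: x^-=[-1.5832, -2.2700]  P^-=[0.5052 0.1242; 0.1242 1.0100]  H_jac=[-0.0124 0.0000; 0.0000 0.7654]  S=[0.2101 -0.0172; -0.0172 0.7116]  K=[-0.0189 0.1331; 0.0817 1.0882]  nu=[-1.2101, 1.5836]  x^+=[-1.3495, -0.6455]  P^+=[0.4925 0.0213; 0.0213 0.1689]
step 2: x^-=[-1.4527, -0.6455]  P^-=[0.7436 0.0673; 0.0673 0.4589]  H_jac=[0.1178 0.0000; 0.0000 0.6016]  S=[0.2203 -0.0112; -0.0112 0.2861]  K=[0.4055 0.1574; 0.0853 0.9684]  nu=[-0.4070, -2.4088]  x^+=[-1.9970, -3.0128]  P^+=[0.7017 0.0206; 0.0206 0.1909]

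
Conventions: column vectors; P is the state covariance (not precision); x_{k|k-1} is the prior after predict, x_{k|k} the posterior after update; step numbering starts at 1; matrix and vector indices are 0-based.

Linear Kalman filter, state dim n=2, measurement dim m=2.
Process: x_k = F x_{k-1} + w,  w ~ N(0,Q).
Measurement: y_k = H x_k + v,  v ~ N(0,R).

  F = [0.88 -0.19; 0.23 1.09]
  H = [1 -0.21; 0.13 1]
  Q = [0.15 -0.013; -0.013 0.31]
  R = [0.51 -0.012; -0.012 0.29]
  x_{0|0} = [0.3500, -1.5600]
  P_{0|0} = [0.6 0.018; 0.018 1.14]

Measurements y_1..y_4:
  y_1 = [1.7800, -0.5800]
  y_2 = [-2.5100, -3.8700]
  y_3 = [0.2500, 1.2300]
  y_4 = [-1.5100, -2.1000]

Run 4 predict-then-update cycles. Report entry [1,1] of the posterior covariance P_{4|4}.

P_post[1,1] = 0.1869

step 1: x^-=[0.6044, -1.6199]  P^-=[0.6498 -0.1112; -0.1112 1.7052]  S=[1.2817 -0.3938; -0.3938 1.9773]  K=[0.5550 0.0970; -0.1102 0.8331]  nu=[0.8354, 0.9613]  x^+=[1.1613, -0.9110]  P^+=[0.2788 -0.0148; -0.0148 0.2449]
step 2: x^-=[1.1951, -0.7259]  P^-=[0.3797 -0.0208; -0.0208 0.6083]  S=[0.9252 -0.1106; -0.1106 0.8993]  K=[0.4251 0.0840; -0.0812 0.6634]  nu=[-3.8575, -3.2995]  x^+=[-0.7221, -2.6014]  P^+=[0.2140 -0.0085; -0.0085 0.1945]
step 3: x^-=[-0.1412, -3.0016]  P^-=[0.3256 -0.0178; -0.0178 0.5481]  S=[0.8672 -0.1021; -0.1021 0.8390]  K=[0.3888 0.0766; -0.0778 0.6411]  nu=[-0.2391, 4.2500]  x^+=[0.0912, -0.2585]  P^+=[0.1957 -0.0079; -0.0079 0.1879]
step 4: x^-=[0.1293, -0.2608]  P^-=[0.3110 -0.0195; -0.0195 0.5396]  S=[0.8530 -0.1039; -0.1039 0.8298]  K=[0.3782 0.0725; -0.0781 0.6375]  nu=[-1.6941, -1.8560]  x^+=[-0.6460, -1.3116]  P^+=[0.1903 -0.0082; -0.0082 0.1869]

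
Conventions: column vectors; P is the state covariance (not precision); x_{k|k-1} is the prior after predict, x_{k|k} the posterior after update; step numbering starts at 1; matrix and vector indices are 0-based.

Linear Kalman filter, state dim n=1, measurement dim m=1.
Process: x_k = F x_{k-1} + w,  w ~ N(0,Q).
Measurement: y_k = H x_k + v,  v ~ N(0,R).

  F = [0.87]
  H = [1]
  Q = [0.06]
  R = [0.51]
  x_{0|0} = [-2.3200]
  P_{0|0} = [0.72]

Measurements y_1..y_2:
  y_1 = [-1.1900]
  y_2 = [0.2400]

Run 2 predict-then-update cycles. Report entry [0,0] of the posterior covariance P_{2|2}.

step 1: x^-=[-2.0184]  P^-=[0.6050]  S=[1.1150]  K=[0.5426]  nu=[0.8284]  x^+=[-1.5689]  P^+=[0.2767]
step 2: x^-=[-1.3650]  P^-=[0.2694]  S=[0.7794]  K=[0.3457]  nu=[1.6050]  x^+=[-0.8101]  P^+=[0.1763]

P_post[0,0] = 0.1763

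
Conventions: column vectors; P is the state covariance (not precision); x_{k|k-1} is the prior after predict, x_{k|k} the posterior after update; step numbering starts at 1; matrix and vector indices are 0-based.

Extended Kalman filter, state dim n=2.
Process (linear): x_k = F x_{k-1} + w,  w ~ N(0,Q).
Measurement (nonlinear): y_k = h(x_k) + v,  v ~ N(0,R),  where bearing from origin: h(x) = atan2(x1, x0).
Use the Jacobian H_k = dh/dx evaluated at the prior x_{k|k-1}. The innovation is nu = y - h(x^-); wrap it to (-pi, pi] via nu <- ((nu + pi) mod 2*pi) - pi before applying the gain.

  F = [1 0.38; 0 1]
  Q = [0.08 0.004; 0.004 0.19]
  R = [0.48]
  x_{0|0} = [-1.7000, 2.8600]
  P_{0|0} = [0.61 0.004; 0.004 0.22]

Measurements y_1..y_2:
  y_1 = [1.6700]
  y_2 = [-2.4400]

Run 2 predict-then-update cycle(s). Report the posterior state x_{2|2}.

x_post = [-0.5903, 2.7053]

step 1: x^-=[-0.6132, 2.8600]  P^-=[0.7248 0.0916; 0.0916 0.4100]  H_jac=[-0.3343 -0.0717]  S=[0.5675]  K=[-0.4385; -0.1057]  nu=[-0.1120]  x^+=[-0.5641, 2.8718]  P^+=[0.6157 0.0653; 0.0653 0.4037]
step 2: x^-=[0.5272, 2.8718]  P^-=[0.8036 0.2227; 0.2227 0.5937]  H_jac=[-0.3369 0.0618]  S=[0.5642]  K=[-0.4554; -0.0679]  nu=[2.4539]  x^+=[-0.5903, 2.7053]  P^+=[0.6866 0.2052; 0.2052 0.5911]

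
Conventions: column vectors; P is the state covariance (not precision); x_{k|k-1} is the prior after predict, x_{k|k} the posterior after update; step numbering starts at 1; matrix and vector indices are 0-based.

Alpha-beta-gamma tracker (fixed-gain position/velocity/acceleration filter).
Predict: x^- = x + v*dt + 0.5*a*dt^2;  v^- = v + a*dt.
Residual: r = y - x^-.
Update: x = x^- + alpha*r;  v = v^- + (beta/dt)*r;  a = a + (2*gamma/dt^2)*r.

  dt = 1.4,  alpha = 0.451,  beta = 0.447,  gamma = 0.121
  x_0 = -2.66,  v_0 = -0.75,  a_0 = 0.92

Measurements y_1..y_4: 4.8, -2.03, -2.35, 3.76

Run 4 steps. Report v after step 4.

step 1: x_pred=-2.8084  r=7.6084  x^+=0.6230  v^+=2.9673  a^+=1.8594
step 2: x_pred=6.5994  r=-8.6294  x^+=2.7075  v^+=2.8152  a^+=0.7939
step 3: x_pred=7.4268  r=-9.7768  x^+=3.0175  v^+=0.8051  a^+=-0.4132
step 4: x_pred=3.7397  r=0.0203  x^+=3.7489  v^+=0.2331  a^+=-0.4107

v_post = 0.2331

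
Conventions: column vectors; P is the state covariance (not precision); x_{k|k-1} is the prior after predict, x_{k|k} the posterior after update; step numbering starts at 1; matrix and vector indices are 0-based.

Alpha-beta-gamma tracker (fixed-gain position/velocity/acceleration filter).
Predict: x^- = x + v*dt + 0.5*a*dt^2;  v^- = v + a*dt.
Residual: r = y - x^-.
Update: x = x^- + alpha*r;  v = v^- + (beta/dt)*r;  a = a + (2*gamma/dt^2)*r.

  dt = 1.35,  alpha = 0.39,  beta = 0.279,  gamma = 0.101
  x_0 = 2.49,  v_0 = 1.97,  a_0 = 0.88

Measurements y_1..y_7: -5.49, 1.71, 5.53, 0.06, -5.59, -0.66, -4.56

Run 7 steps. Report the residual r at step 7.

step 1: x_pred=5.9514  r=-11.4414  x^+=1.4893  v^+=0.7934  a^+=-0.3881
step 2: x_pred=2.2067  r=-0.4967  x^+=2.0130  v^+=0.1668  a^+=-0.4432
step 3: x_pred=1.8344  r=3.6956  x^+=3.2757  v^+=0.3323  a^+=-0.0336
step 4: x_pred=3.6937  r=-3.6337  x^+=2.2765  v^+=-0.4640  a^+=-0.4363
step 5: x_pred=1.2526  r=-6.8426  x^+=-1.4160  v^+=-2.4671  a^+=-1.1947
step 6: x_pred=-5.8354  r=5.1754  x^+=-3.8170  v^+=-3.0104  a^+=-0.6211
step 7: x_pred=-8.4470  r=3.8870  x^+=-6.9311  v^+=-3.0456  a^+=-0.1903

resid = 3.8870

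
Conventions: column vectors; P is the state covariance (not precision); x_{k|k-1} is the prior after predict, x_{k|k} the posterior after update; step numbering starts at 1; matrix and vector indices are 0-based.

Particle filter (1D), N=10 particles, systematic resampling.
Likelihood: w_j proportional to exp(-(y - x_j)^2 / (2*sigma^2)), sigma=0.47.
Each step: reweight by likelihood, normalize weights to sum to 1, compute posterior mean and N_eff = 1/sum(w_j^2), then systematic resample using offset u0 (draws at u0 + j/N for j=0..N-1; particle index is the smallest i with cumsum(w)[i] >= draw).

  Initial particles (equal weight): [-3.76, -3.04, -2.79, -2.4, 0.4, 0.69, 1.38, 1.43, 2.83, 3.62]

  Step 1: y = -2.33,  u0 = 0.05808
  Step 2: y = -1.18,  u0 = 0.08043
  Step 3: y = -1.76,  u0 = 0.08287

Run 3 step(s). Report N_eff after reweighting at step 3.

N_eff = 10.0000

step 1: w=[0.0050, 0.1649, 0.3197, 0.5104, 0.0000, 0.0000, 0.0000, 0.0000, 0.0000, 0.0000]  mean=-2.6371  Neff=2.5647  idx=[1, 1, 2, 2, 2, 3, 3, 3, 3, 3]
step 2: w=[0.0022, 0.0022, 0.0156, 0.0156, 0.0156, 0.1898, 0.1898, 0.1898, 0.1898, 0.1898]  mean=-2.4211  Neff=5.5314  idx=[5, 5, 6, 6, 7, 7, 8, 8, 9, 9]
step 3: w=[0.1000, 0.1000, 0.1000, 0.1000, 0.1000, 0.1000, 0.1000, 0.1000, 0.1000, 0.1000]  mean=-2.4000  Neff=10.0000  idx=[0, 1, 2, 3, 4, 5, 6, 7, 8, 9]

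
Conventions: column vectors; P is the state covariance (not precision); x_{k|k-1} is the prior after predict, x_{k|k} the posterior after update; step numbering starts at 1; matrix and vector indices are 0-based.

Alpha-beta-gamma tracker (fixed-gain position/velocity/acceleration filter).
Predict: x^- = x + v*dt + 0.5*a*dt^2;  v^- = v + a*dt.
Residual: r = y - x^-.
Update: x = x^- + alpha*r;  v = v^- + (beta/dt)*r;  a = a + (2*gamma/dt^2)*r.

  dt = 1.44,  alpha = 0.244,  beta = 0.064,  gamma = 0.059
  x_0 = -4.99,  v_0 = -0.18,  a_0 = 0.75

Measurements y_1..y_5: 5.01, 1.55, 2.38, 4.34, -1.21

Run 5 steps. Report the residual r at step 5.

resid = -22.0114

step 1: x_pred=-4.4716  r=9.4816  x^+=-2.1581  v^+=1.3214  a^+=1.2896
step 2: x_pred=1.0817  r=0.4683  x^+=1.1960  v^+=3.1992  a^+=1.3162
step 3: x_pred=7.1675  r=-4.7875  x^+=5.9993  v^+=4.8817  a^+=1.0438
step 4: x_pred=14.1112  r=-9.7712  x^+=11.7270  v^+=5.9505  a^+=0.4877
step 5: x_pred=20.8014  r=-22.0114  x^+=15.4306  v^+=5.6745  a^+=-0.7648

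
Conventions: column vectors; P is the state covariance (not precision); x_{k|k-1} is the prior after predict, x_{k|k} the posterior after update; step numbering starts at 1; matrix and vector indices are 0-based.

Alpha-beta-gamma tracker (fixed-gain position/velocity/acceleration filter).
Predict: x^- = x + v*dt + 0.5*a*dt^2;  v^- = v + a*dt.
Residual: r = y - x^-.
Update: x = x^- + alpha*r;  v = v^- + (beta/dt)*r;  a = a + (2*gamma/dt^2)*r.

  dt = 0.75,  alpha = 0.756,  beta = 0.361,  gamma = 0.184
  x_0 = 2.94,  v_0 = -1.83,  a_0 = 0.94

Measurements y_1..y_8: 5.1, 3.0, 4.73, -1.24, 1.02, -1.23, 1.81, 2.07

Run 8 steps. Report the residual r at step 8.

step 1: x_pred=1.8319  r=3.2681  x^+=4.3026  v^+=0.4481  a^+=3.0781
step 2: x_pred=5.5043  r=-2.5043  x^+=3.6111  v^+=1.5512  a^+=1.4397
step 3: x_pred=5.1794  r=-0.4494  x^+=4.8396  v^+=2.4147  a^+=1.1457
step 4: x_pred=6.9729  r=-8.2129  x^+=0.7639  v^+=-0.6792  a^+=-4.2273
step 5: x_pred=-0.9344  r=1.9544  x^+=0.5431  v^+=-2.9090  a^+=-2.9487
step 6: x_pred=-2.4679  r=1.2379  x^+=-1.5321  v^+=-4.5247  a^+=-2.1389
step 7: x_pred=-5.5271  r=7.3371  x^+=0.0197  v^+=-2.5972  a^+=2.6613
step 8: x_pred=-1.1797  r=3.2497  x^+=1.2771  v^+=0.9629  a^+=4.7873

resid = 3.2497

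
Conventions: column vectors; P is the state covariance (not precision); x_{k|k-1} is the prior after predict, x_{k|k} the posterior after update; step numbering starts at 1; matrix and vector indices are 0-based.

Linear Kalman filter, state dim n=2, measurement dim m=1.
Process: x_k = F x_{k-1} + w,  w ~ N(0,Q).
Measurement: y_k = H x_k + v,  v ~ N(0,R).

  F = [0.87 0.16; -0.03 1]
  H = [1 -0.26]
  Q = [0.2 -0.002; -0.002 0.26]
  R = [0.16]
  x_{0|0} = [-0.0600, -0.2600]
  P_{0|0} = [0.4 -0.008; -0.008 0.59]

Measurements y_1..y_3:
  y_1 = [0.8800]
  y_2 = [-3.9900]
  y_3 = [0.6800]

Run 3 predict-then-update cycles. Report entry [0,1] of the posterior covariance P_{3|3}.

P_post[0,1] = 0.3606

step 1: x^-=[-0.0938, -0.2582]  P^-=[0.5156 0.0750; 0.0750 0.8508]  S=[0.6941]  K=[0.7147; -0.2106]  nu=[0.9067]  x^+=[0.5542, -0.4491]  P^+=[0.1610 0.1795; 0.1795 0.8201]
step 2: x^-=[0.4103, -0.4658]  P^-=[0.3929 0.2803; 0.2803 1.0694]  S=[0.4794]  K=[0.6675; 0.0047]  nu=[-4.5214]  x^+=[-2.6076, -0.4872]  P^+=[0.1793 0.2788; 0.2788 1.0694]
step 3: x^-=[-2.3466, -0.4090]  P^-=[0.4407 0.4057; 0.4057 1.3129]  S=[0.4785]  K=[0.7006; 0.1344]  nu=[2.9202]  x^+=[-0.3007, -0.0165]  P^+=[0.2058 0.3606; 0.3606 1.3042]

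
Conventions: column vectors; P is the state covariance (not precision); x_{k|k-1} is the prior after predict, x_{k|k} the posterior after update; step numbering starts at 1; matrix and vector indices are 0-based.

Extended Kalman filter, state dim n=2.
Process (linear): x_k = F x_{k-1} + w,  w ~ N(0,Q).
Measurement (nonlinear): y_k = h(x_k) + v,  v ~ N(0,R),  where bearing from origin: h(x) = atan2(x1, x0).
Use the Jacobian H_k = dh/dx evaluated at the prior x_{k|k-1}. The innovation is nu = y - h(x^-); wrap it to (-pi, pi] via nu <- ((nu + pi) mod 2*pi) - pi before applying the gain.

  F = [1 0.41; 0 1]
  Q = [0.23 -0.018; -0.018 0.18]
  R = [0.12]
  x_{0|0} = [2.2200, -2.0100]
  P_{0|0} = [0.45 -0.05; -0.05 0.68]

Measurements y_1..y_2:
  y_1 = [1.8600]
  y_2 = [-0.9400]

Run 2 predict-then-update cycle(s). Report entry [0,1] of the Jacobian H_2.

step 1: x^-=[1.3959, -2.0100]  P^-=[0.7533 0.2108; 0.2108 0.8600]  H_jac=[0.3356 0.2331]  S=[0.2846]  K=[1.0612; 0.9531]  nu=[2.8238]  x^+=[4.3924, 0.6812]  P^+=[0.4329 -0.0770; -0.0770 0.6015]
step 2: x^-=[4.6717, 0.6812]  P^-=[0.7008 0.1516; 0.1516 0.7815]  H_jac=[-0.0306 0.2096]  S=[0.1530]  K=[0.0677; 1.0400]  nu=[-1.0848]  x^+=[4.5982, -0.4470]  P^+=[0.7001 0.1409; 0.1409 0.6160]

H_jac[0,1] = 0.2096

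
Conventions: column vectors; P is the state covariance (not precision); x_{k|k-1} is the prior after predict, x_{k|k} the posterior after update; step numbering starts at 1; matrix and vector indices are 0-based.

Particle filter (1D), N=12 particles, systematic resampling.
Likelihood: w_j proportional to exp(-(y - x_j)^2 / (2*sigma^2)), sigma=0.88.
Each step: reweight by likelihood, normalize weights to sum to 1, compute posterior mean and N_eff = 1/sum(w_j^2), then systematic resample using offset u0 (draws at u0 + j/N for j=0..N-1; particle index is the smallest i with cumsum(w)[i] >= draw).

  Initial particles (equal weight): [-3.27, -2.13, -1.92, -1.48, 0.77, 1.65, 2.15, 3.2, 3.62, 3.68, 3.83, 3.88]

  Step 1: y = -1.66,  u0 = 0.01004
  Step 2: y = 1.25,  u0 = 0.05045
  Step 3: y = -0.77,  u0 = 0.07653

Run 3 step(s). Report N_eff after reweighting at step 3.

step 1: w=[0.0622, 0.2877, 0.3176, 0.3249, 0.0073, 0.0003, 0.0000, 0.0000, 0.0000, 0.0000, 0.0000, 0.0000]  mean=-1.9006  Neff=3.4119  idx=[0, 1, 1, 1, 1, 2, 2, 2, 3, 3, 3, 3]
step 2: w=[0.0000, 0.0158, 0.0158, 0.0158, 0.0158, 0.0384, 0.0384, 0.0384, 0.2054, 0.2054, 0.2054, 0.2054]  mean=-1.5719  Neff=5.7430  idx=[4, 6, 8, 8, 8, 9, 9, 10, 10, 11, 11, 11]
step 3: w=[0.0381, 0.0536, 0.0908, 0.0908, 0.0908, 0.0908, 0.0908, 0.0908, 0.0908, 0.0908, 0.0908, 0.0908]  mean=-1.5283  Neff=11.5169  idx=[1, 2, 3, 4, 5, 6, 7, 8, 9, 10, 11, 11]

N_eff = 11.5169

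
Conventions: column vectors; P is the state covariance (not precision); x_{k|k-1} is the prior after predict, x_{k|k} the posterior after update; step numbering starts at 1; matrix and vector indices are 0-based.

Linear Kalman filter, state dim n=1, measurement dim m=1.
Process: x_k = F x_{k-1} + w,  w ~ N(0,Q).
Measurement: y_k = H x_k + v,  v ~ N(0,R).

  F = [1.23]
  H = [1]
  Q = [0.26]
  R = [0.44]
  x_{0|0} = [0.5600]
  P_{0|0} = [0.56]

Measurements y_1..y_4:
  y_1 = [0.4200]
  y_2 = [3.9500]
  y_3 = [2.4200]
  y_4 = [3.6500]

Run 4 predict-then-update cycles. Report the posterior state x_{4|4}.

x_post = [3.5558]

step 1: x^-=[0.6888]  P^-=[1.1072]  S=[1.5472]  K=[0.7156]  nu=[-0.2688]  x^+=[0.4964]  P^+=[0.3149]
step 2: x^-=[0.6106]  P^-=[0.7364]  S=[1.1764]  K=[0.6260]  nu=[3.3394]  x^+=[2.7010]  P^+=[0.2754]
step 3: x^-=[3.3222]  P^-=[0.6767]  S=[1.1167]  K=[0.6060]  nu=[-0.9022]  x^+=[2.7755]  P^+=[0.2666]
step 4: x^-=[3.4138]  P^-=[0.6634]  S=[1.1034]  K=[0.6012]  nu=[0.2362]  x^+=[3.5558]  P^+=[0.2645]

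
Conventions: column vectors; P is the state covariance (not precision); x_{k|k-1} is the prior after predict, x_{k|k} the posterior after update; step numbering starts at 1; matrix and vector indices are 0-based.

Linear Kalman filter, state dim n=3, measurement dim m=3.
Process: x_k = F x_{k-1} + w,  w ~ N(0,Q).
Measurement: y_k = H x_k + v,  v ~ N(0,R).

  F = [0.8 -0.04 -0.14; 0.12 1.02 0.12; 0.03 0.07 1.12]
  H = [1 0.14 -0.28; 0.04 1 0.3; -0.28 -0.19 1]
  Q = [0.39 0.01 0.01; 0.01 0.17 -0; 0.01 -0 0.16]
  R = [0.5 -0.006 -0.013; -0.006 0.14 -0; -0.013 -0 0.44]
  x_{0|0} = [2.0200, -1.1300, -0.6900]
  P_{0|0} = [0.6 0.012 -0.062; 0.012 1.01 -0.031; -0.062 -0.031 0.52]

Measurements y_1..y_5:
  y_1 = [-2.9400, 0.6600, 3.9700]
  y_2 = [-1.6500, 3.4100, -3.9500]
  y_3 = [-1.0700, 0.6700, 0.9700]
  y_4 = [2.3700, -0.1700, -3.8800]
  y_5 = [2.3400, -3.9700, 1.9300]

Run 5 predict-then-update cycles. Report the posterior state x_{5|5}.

step 1: x^-=[1.7578, -0.9930, -0.7913]  P^-=[0.7986 0.0271 -0.1129; 0.0271 1.2305 0.1004; -0.1129 0.1004 0.8088]  S=[1.4490 0.1010 -0.6044; 0.1010 1.5043 0.0918; -0.6044 0.0918 1.3838]  K=[0.5805 -0.0228 0.0082; -0.0086 0.8492 -0.1619; 0.0057 0.1891 0.5835]  nu=[-4.7803, 1.8201, 5.0648]  x^+=[-1.0174, -0.2266, 2.4809]  P^+=[0.3178 -0.0425 0.0770; -0.0425 0.1377 -0.0569; 0.0770 -0.0569 0.2674]
step 2: x^-=[-1.1522, -0.0555, 2.7322]  P^-=[0.5837 0.0104 0.0447; 0.0104 0.2996 -0.0096; 0.0447 -0.0096 0.4925]  S=[1.1068 0.0436 -0.2783; 0.0436 0.4810 0.0703; -0.2783 0.0703 0.9687]  K=[0.5209 0.0477 0.0216; -0.0053 0.6356 -0.1193; 0.0293 0.2167 0.4900]  nu=[0.2750, 2.6919, -7.0154]  x^+=[-1.0320, 2.4910, -0.1138]  P^+=[0.2857 -0.0309 0.0769; -0.0309 0.1027 -0.0416; 0.0769 -0.0416 0.2288]
step 3: x^-=[-0.9093, 2.4033, 0.0160]  P^-=[0.5618 0.0165 0.0498; 0.0165 0.2688 0.0007; 0.0498 0.0007 0.4463]  S=[1.0788 0.0474 -0.2524; 0.0474 0.4528 0.0703; -0.2524 0.0703 0.9137]  K=[0.5108 0.0633 0.0151; -0.0022 0.6125 -0.1079; 0.0289 0.2267 0.4636]  nu=[-0.4927, -1.7017, 1.1561]  x^+=[-1.2511, 1.2374, 0.1519]  P^+=[0.2791 -0.0273 0.0730; -0.0273 0.0978 -0.0365; 0.0730 -0.0365 0.2171]
step 4: x^-=[-1.0717, 1.1302, 0.2192]  P^-=[0.5580 0.0182 0.0480; 0.0182 0.2654 0.0042; 0.0480 0.0042 0.4322]  S=[1.0750 0.0483 -0.2490; 0.0483 0.4503 0.0696; -0.2490 0.0696 0.8990]  K=[0.5087 0.0656 0.0115; -0.0013 0.6101 -0.1047; 0.0277 0.2282 0.4549]  nu=[3.3448, -1.3231, -4.1846]  x^+=[0.4949, 0.7568, -1.8937]  P^+=[0.2774 -0.0263 0.0711; -0.0263 0.0970 -0.0350; 0.0711 -0.0350 0.2131]
step 5: x^-=[0.6308, 0.6041, -2.0531]  P^-=[0.5572 0.0186 0.0469; 0.0186 0.2650 0.0051; 0.0469 0.0051 0.4272]  S=[1.0745 0.0485 -0.2484; 0.0485 0.4500 0.0690; -0.2484 0.0690 0.8942]  K=[0.5082 0.0657 0.0101; -0.0010 0.6099 -0.1038; 0.0271 0.2281 0.4519]  nu=[1.0498, -3.9834, 4.2745]  x^+=[0.9457, -2.2701, -1.0015]  P^+=[0.2769 -0.0261 0.0704; -0.0261 0.0968 -0.0345; 0.0704 -0.0345 0.2116]

x_post = [0.9457, -2.2701, -1.0015]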